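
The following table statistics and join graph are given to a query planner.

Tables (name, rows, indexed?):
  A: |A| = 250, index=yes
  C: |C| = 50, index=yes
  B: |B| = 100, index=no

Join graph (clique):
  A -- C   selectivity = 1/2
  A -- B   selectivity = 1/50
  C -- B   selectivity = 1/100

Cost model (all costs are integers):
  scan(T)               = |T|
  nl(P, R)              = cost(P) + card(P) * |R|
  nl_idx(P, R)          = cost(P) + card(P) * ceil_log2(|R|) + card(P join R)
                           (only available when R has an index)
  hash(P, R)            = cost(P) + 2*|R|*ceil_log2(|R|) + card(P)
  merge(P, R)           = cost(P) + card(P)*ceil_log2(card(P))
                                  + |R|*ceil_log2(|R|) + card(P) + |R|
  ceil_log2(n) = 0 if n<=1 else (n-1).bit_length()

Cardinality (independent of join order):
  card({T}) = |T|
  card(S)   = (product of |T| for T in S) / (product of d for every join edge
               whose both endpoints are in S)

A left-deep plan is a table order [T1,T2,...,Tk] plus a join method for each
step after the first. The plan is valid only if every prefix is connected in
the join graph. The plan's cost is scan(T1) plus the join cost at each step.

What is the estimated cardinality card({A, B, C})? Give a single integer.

Tables in S: A(250), B(100), C(50)
Edges inside S: A-C(d=2), A-B(d=50), C-B(d=100)
numerator = 250 * 100 * 50 = 1250000
denominator = 2 * 50 * 100 = 10000
card(S) = 1250000 / 10000 = 125

125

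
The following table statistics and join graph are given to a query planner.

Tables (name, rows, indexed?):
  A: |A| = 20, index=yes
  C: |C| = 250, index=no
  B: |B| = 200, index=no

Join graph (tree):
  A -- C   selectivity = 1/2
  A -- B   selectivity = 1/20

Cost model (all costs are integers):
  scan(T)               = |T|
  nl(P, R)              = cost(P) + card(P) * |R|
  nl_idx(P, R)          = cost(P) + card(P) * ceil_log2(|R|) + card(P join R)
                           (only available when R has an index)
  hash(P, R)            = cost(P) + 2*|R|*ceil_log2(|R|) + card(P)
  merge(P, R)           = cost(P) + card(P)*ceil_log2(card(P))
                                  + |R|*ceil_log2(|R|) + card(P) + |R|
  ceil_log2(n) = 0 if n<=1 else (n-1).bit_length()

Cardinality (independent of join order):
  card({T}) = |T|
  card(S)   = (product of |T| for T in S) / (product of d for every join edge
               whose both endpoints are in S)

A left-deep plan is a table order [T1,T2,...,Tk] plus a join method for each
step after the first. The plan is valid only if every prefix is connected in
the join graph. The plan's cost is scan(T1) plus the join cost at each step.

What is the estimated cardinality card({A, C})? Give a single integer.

2500

Tables in S: A(20), C(250)
Edges inside S: A-C(d=2)
numerator = 20 * 250 = 5000
denominator = 2 = 2
card(S) = 5000 / 2 = 2500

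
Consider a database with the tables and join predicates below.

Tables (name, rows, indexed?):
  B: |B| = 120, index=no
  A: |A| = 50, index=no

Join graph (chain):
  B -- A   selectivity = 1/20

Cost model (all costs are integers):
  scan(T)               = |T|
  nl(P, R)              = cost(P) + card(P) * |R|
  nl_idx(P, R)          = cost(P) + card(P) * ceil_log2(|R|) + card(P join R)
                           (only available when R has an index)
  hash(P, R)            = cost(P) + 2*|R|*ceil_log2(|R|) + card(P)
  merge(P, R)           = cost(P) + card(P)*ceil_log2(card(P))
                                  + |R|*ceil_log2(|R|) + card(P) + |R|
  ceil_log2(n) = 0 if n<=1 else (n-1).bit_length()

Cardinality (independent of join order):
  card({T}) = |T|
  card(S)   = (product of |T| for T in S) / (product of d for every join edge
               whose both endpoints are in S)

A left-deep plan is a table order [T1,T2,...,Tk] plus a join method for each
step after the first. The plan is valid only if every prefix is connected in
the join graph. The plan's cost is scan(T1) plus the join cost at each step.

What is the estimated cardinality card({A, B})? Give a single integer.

300

Tables in S: A(50), B(120)
Edges inside S: B-A(d=20)
numerator = 50 * 120 = 6000
denominator = 20 = 20
card(S) = 6000 / 20 = 300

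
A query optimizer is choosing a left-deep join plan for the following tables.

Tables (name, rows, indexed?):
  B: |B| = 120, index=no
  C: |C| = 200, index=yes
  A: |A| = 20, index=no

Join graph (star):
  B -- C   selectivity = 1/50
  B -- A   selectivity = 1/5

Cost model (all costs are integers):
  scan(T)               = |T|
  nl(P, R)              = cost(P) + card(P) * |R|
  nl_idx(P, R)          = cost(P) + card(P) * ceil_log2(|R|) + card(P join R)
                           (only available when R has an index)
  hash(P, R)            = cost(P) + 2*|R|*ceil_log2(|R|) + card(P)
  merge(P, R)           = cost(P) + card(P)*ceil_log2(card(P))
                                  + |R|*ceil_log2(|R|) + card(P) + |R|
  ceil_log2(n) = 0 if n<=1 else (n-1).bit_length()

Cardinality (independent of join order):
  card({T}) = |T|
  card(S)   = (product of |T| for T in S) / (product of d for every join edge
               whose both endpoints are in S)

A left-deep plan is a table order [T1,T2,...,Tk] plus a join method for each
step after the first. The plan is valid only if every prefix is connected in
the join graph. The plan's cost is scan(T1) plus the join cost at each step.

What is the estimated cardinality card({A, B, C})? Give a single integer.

1920

Tables in S: A(20), B(120), C(200)
Edges inside S: B-C(d=50), B-A(d=5)
numerator = 20 * 120 * 200 = 480000
denominator = 50 * 5 = 250
card(S) = 480000 / 250 = 1920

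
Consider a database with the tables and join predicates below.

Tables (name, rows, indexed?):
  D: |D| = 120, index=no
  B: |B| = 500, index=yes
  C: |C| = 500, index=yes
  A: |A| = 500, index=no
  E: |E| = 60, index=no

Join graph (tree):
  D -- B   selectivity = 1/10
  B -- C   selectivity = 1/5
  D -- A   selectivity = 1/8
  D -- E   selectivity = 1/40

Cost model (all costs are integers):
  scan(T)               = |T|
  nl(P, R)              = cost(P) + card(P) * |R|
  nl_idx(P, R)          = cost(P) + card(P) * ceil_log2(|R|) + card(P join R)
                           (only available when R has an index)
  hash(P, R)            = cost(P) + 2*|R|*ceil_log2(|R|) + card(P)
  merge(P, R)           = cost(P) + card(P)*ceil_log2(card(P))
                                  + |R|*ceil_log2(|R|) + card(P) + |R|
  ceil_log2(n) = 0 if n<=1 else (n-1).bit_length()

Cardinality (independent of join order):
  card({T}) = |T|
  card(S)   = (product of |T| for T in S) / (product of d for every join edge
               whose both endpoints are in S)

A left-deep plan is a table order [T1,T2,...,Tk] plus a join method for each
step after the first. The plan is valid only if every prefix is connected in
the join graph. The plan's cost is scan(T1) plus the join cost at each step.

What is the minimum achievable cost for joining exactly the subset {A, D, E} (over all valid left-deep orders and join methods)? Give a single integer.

7580

Selinger DP over subsets of {A,D,E}:
  {D}: scan cost=120, card=120
  {A}: scan cost=500, card=500
  {E}: scan cost=60, card=60
  {AD}: card=7500; try (D,hash)→2680, (A,merge)→6080, (D,merge)→6460, (A,hash)→9240, (A,nl)→60120, (D,nl)→60500; best=2680 via (D,hash)
  {DE}: card=180; try (E,hash)→960, (D,merge)→1440, (E,merge)→1500, (D,hash)→1800, (D,nl)→7260, (E,nl)→7320; best=960 via (E,hash)
  {ADE}: card=11250; try (A,merge)→7580, (A,hash)→10140, (E,hash)→10900, (A,nl)→90960, (E,merge)→108100, (E,nl)→452680; best=7580 via (A,merge)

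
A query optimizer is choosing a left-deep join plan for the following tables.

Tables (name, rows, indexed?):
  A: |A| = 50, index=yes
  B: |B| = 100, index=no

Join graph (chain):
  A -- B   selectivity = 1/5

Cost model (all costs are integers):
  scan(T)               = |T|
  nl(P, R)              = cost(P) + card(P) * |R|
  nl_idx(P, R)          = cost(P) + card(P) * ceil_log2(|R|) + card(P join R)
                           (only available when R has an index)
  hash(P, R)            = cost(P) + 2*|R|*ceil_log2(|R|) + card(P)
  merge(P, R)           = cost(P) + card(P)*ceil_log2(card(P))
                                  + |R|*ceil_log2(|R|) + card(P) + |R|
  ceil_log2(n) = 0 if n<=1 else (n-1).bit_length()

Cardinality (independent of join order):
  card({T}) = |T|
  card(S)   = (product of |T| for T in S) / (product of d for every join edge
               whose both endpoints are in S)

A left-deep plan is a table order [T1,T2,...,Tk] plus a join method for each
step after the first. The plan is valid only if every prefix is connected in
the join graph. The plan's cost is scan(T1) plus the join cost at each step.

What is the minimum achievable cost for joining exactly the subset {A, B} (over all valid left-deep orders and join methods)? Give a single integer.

800

Selinger DP over subsets of {A,B}:
  {A}: scan cost=50, card=50
  {B}: scan cost=100, card=100
  {AB}: card=1000; try (A,hash)→800, (B,merge)→1200, (A,merge)→1250, (B,hash)→1500, (A,nl_idx)→1700, (B,nl)→5050 …(+1); best=800 via (A,hash)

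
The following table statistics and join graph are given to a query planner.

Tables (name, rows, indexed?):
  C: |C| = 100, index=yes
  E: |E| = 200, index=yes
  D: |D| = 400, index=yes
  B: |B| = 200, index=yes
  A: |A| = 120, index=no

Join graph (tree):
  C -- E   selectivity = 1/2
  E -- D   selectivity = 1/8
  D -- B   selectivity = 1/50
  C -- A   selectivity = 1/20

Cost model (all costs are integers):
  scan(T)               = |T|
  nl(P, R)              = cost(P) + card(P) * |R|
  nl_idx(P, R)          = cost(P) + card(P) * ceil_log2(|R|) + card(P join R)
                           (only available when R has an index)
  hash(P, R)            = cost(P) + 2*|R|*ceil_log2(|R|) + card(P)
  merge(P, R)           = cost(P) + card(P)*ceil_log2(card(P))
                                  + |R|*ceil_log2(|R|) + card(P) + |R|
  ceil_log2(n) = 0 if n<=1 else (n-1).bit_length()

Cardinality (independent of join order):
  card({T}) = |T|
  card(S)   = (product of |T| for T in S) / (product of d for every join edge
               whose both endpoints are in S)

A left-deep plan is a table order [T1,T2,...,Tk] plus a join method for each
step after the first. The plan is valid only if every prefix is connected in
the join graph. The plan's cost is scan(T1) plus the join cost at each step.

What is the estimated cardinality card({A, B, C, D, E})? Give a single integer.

12000000

Tables in S: A(120), B(200), C(100), D(400), E(200)
Edges inside S: C-E(d=2), E-D(d=8), D-B(d=50), C-A(d=20)
numerator = 120 * 200 * 100 * 400 * 200 = 192000000000
denominator = 2 * 8 * 50 * 20 = 16000
card(S) = 192000000000 / 16000 = 12000000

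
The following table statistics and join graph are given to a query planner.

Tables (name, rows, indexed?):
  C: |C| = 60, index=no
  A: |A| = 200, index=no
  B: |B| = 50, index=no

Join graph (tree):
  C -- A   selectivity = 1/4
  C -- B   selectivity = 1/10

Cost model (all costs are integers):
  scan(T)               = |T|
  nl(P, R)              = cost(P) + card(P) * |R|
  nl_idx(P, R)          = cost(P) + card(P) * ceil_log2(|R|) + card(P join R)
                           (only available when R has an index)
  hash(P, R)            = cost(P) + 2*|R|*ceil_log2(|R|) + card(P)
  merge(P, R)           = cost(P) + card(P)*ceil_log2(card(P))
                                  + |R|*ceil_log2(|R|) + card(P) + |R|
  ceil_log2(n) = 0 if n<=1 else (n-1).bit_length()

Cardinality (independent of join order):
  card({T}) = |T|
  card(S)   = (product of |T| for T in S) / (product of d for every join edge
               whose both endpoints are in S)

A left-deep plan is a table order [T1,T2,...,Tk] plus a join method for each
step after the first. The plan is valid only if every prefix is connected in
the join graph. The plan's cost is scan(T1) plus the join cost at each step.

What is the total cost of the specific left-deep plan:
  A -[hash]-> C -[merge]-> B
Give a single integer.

step 1: scan A: cost=200, card=200
step 2: join C via hash
    card(P join C) = 200*60/(4) = 3000
    cost = 200 + 2*60*6 + 200 = 1120
step 3: join B via merge
    card(P join B) = 3000*50/(10) = 15000
    cost = 1120 + 3000*12 + 50*6 + 3000 + 50 = 40470

40470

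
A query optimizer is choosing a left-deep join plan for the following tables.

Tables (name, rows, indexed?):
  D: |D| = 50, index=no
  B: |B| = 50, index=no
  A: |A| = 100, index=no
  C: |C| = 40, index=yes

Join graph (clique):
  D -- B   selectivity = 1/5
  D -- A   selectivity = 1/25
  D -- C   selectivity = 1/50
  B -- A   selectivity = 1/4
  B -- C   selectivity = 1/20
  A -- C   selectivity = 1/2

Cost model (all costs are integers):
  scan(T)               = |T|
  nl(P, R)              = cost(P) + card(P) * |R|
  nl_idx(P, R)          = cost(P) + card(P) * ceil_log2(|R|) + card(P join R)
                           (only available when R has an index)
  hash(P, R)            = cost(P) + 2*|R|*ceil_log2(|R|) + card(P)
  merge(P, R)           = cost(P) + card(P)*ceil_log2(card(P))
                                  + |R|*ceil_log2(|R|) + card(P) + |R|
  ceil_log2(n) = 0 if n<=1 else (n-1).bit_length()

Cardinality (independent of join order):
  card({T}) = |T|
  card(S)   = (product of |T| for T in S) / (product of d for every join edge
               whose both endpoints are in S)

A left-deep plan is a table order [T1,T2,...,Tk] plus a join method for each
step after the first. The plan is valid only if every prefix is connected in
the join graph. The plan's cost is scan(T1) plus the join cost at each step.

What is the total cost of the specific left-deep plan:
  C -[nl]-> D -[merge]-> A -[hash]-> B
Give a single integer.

3800

step 1: scan C: cost=40, card=40
step 2: join D via nl
    card(P join D) = 40*50/(50) = 40
    cost = 40 + 40*50 = 2040
step 3: join A via merge
    card(P join A) = 40*100/(25*2) = 80
    cost = 2040 + 40*6 + 100*7 + 40 + 100 = 3120
step 4: join B via hash
    card(P join B) = 80*50/(5*4*20) = 10
    cost = 3120 + 2*50*6 + 80 = 3800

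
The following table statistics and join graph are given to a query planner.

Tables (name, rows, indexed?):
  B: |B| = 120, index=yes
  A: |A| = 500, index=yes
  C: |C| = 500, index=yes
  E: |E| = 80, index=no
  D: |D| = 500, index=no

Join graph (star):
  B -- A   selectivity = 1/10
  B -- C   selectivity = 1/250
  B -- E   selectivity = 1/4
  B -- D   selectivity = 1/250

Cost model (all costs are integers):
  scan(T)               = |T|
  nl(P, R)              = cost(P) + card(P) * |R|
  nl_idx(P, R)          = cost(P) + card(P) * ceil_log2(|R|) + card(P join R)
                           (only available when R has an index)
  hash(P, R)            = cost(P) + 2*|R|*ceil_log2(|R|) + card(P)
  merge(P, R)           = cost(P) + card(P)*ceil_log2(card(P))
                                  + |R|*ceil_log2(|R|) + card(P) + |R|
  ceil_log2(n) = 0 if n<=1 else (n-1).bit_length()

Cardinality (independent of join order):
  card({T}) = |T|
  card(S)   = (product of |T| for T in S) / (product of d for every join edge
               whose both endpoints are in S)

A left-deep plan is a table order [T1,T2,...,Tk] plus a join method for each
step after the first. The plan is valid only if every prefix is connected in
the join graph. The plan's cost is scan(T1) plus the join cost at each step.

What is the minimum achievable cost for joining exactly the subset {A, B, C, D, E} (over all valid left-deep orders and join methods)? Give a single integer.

25520

Selinger DP over subsets of {A,B,C,D,E}:
  {B}: scan cost=120, card=120
  {A}: scan cost=500, card=500
  {C}: scan cost=500, card=500
  {E}: scan cost=80, card=80
  {D}: scan cost=500, card=500
  {AB}: card=6000; try (B,hash)→2680, (A,merge)→6080, (B,merge)→6460, (A,nl_idx)→7200, (A,hash)→9240, (B,nl_idx)→10000 …(+2); best=2680 via (B,hash)
  {BC}: card=240; try (C,nl_idx)→1440, (B,hash)→2680, (B,nl_idx)→4240, (C,merge)→6080, (B,merge)→6460, (C,hash)→9240 …(+2); best=1440 via (C,nl_idx)
  {BE}: card=2400; try (E,hash)→1360, (B,merge)→1680, (E,merge)→1720, (B,hash)→1840, (B,nl_idx)→3040, (B,nl)→9680 …(+1); best=1360 via (E,hash)
  {BD}: card=240; try (B,hash)→2680, (B,nl_idx)→4240, (D,merge)→6080, (B,merge)→6460, (D,hash)→9240, (D,nl)→60120 …(+1); best=2680 via (B,hash)
  {ABC}: card=12000; try (A,merge)→8600, (A,hash)→10680, (A,nl_idx)→15600, (C,hash)→17680, (C,nl_idx)→68680, (C,merge)→91680 …(+2); best=8600 via (A,merge)
  {ABE}: card=120000; try (E,hash)→9800, (A,hash)→12760, (A,merge)→37560, (E,merge)→87320, (A,nl_idx)→142960, (E,nl)→482680 …(+1); best=9800 via (E,hash)
  {ABD}: card=12000; try (A,merge)→9840, (A,hash)→11920, (A,nl_idx)→16840, (D,hash)→17680, (D,merge)→91680, (A,nl)→122680 …(+1); best=9840 via (A,merge)
  {BCE}: card=4800; try (E,hash)→2800, (E,merge)→4240, (C,hash)→12760, (E,nl)→20640, (C,nl_idx)→27760, (C,merge)→37560 …(+1); best=2800 via (E,hash)
  {BCD}: card=480; try (C,nl_idx)→5320, (D,merge)→8600, (C,merge)→9840, (D,hash)→10680, (C,hash)→11920, (D,nl)→121440 …(+1); best=5320 via (C,nl_idx)
  {BDE}: card=4800; try (E,hash)→4040, (E,merge)→5480, (D,hash)→12760, (E,nl)→21880, (D,merge)→37560, (D,nl)→1201360; best=4040 via (E,hash)
  {ABCE}: card=240000; try (A,hash)→16600, (E,hash)→21720, (A,merge)→75000, (C,hash)→138800, (E,merge)→189240, (A,nl_idx)→286000 …(+5); best=16600 via (A,hash)
  {ABCD}: card=24000; try (A,hash)→14800, (A,merge)→15120, (D,hash)→29600, (C,hash)→30840, (A,nl_idx)→33640, (C,nl_idx)→141840 …(+5); best=14800 via (A,hash)
  {ABDE}: card=240000; try (A,hash)→17840, (E,hash)→22960, (A,merge)→76240, (D,hash)→138800, (E,merge)→190480, (A,nl_idx)→287240 …(+4); best=17840 via (A,hash)
  {BCDE}: card=9600; try (E,hash)→6920, (E,merge)→10760, (D,hash)→16600, (C,hash)→17840, (E,nl)→43720, (C,nl_idx)→56840 …(+4); best=6920 via (E,hash)
  {ABCDE}: card=480000; try (A,hash)→25520, (E,hash)→39920, (A,merge)→155920, (D,hash)→265600, (C,hash)→266840, (E,merge)→399440 …(+8); best=25520 via (A,hash)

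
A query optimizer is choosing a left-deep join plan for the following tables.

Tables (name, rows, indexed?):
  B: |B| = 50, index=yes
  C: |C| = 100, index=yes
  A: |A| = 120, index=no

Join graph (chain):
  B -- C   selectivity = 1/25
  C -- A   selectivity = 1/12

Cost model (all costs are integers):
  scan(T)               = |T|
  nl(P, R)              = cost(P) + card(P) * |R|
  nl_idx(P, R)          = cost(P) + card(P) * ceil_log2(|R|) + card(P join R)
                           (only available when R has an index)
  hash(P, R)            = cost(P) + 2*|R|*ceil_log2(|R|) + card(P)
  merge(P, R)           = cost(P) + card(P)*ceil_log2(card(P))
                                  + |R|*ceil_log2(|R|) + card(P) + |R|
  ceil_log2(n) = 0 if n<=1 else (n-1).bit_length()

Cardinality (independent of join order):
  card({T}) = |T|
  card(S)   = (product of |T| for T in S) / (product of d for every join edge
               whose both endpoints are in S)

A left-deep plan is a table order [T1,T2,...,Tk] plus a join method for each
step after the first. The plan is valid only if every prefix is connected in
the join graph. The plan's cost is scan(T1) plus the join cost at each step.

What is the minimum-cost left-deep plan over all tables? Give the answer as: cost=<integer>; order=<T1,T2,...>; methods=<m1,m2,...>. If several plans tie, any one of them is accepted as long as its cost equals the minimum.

cost=2480; order=B,C,A; methods=nl_idx,hash

Selinger DP (subsets sized 1..n):
  {B}: scan cost=50, card=50
  {C}: scan cost=100, card=100
  {A}: scan cost=120, card=120
  {BC}: card=200; try (C,nl_idx)→600, (B,hash)→800, (B,nl_idx)→900, (C,merge)→1200, (B,merge)→1250, (C,hash)→1500 …(+2); best=600 via (C,nl_idx)
  {AC}: card=1000; try (C,hash)→1640, (A,merge)→1860, (C,merge)→1880, (A,hash)→1880, (C,nl_idx)→1960, (A,nl)→12100 …(+1); best=1640 via (C,hash)
  {ABC}: card=2000; try (A,hash)→2480, (B,hash)→3240, (A,merge)→3360, (B,nl_idx)→9640, (B,merge)→12990, (A,nl)→24600 …(+1); best=2480 via (A,hash)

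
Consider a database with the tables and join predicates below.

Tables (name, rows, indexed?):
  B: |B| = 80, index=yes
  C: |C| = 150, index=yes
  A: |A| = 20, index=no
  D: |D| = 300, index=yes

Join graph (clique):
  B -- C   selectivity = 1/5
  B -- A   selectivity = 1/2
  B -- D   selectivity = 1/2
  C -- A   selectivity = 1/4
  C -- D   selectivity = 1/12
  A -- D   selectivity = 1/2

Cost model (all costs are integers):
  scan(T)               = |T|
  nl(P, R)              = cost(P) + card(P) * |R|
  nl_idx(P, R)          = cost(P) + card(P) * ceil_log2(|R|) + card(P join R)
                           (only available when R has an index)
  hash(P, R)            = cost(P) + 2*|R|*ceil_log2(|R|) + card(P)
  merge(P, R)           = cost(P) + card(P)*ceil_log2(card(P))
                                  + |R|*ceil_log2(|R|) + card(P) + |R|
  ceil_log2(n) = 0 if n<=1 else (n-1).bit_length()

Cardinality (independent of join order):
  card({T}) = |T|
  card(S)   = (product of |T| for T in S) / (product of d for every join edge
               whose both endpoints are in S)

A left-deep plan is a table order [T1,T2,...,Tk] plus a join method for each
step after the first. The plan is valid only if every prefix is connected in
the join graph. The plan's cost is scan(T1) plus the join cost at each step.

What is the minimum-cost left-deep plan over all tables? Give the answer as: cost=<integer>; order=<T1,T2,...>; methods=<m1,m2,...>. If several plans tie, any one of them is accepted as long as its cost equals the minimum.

cost=13770; order=C,A,B,D; methods=hash,hash,hash

Selinger DP (subsets sized 1..n):
  {B}: scan cost=80, card=80
  {C}: scan cost=150, card=150
  {A}: scan cost=20, card=20
  {D}: scan cost=300, card=300
  {BC}: card=2400; try (B,hash)→1420, (C,merge)→2070, (B,merge)→2140, (C,hash)→2560, (C,nl_idx)→3120, (B,nl_idx)→3600 …(+2); best=1420 via (B,hash)
  {AB}: card=800; try (A,hash)→360, (B,merge)→780, (A,merge)→840, (B,nl_idx)→960, (B,hash)→1160, (B,nl)→1620 …(+1); best=360 via (A,hash)
  {BD}: card=12000; try (B,hash)→1720, (D,merge)→3720, (B,merge)→3940, (D,hash)→5560, (D,nl_idx)→12800, (B,nl_idx)→14400 …(+2); best=1720 via (B,hash)
  {AC}: card=750; try (A,hash)→500, (C,nl_idx)→930, (C,merge)→1490, (A,merge)→1620, (C,hash)→2440, (C,nl)→3020 …(+1); best=500 via (A,hash)
  {CD}: card=3750; try (C,hash)→3000, (D,merge)→4500, (C,merge)→4650, (D,nl_idx)→5250, (D,hash)→5700, (C,nl_idx)→6450 …(+2); best=3000 via (C,hash)
  {AD}: card=3000; try (A,hash)→800, (D,merge)→3140, (D,nl_idx)→3200, (A,merge)→3420, (D,hash)→5440, (D,nl)→6020 …(+1); best=800 via (A,hash)
  {ABC}: card=6000; try (B,hash)→2370, (C,hash)→3560, (A,hash)→4020, (B,merge)→9390, (C,merge)→10510, (B,nl_idx)→11750 …(+5); best=2370 via (B,hash)
  {BCD}: card=30000; try (B,hash)→7870, (D,hash)→9220, (C,hash)→16120, (D,merge)→35620, (B,merge)→52390, (D,nl_idx)→53020 …(+6); best=7870 via (B,hash)
  {ABD}: card=60000; try (B,hash)→4920, (D,hash)→6560, (D,merge)→12160, (A,hash)→13920, (B,merge)→40440, (D,nl_idx)→67560 …(+5); best=4920 via (B,hash)
  {ACD}: card=9375; try (C,hash)→6200, (D,hash)→6650, (A,hash)→6950, (D,merge)→11750, (D,nl_idx)→16625, (C,nl_idx)→34175 …(+5); best=6200 via (C,hash)
  {ABCD}: card=37500; try (D,hash)→13770, (B,hash)→16695, (A,hash)→38070, (C,hash)→67320, (D,merge)→89370, (D,nl_idx)→93870 …(+9); best=13770 via (D,hash)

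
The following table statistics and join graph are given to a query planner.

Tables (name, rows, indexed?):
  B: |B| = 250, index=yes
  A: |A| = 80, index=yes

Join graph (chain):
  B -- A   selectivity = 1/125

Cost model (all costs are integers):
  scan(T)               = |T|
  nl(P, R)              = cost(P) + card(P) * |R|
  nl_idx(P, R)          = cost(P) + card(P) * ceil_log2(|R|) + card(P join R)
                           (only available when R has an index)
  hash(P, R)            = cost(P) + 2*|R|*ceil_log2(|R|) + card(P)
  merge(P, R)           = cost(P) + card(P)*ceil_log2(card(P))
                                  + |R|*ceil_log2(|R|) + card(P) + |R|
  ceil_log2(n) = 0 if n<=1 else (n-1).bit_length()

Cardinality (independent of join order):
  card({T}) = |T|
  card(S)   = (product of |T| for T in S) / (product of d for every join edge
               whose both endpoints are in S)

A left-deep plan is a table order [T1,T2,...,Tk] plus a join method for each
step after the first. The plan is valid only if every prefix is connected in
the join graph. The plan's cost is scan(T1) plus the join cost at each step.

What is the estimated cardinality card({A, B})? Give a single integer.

160

Tables in S: A(80), B(250)
Edges inside S: B-A(d=125)
numerator = 80 * 250 = 20000
denominator = 125 = 125
card(S) = 20000 / 125 = 160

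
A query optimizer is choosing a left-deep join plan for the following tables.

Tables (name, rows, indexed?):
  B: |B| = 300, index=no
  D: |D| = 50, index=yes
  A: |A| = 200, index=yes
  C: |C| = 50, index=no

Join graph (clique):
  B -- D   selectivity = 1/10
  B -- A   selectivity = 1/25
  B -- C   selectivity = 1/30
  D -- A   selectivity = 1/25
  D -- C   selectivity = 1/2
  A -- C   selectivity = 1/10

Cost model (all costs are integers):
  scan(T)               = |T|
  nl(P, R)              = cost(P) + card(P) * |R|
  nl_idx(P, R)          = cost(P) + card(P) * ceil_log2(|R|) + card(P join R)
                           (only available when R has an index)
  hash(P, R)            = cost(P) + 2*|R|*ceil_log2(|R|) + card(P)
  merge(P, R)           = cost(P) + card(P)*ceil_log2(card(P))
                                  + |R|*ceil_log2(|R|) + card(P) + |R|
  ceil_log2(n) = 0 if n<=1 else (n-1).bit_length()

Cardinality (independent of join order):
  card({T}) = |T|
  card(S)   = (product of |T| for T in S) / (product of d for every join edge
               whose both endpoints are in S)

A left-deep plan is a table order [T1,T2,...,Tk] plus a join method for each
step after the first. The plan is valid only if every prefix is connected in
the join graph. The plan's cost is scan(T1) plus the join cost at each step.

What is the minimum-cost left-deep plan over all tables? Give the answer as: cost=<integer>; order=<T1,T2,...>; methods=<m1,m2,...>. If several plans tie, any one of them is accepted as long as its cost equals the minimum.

cost=5900; order=B,C,A,D; methods=hash,hash,hash

Selinger DP (subsets sized 1..n):
  {B}: scan cost=300, card=300
  {D}: scan cost=50, card=50
  {A}: scan cost=200, card=200
  {C}: scan cost=50, card=50
  {BD}: card=1500; try (D,hash)→1200, (B,merge)→3400, (D,nl_idx)→3600, (D,merge)→3650, (B,hash)→5500, (B,nl)→15050 …(+1); best=1200 via (D,hash)
  {AB}: card=2400; try (A,hash)→3800, (B,merge)→5000, (A,merge)→5100, (A,nl_idx)→5100, (B,hash)→5800, (B,nl)→60200 …(+1); best=3800 via (A,hash)
  {BC}: card=500; try (C,hash)→1200, (B,merge)→3400, (C,merge)→3650, (B,hash)→5500, (B,nl)→15050, (C,nl)→15300; best=1200 via (C,hash)
  {AD}: card=400; try (A,nl_idx)→850, (D,hash)→1000, (D,nl_idx)→1800, (A,merge)→2200, (D,merge)→2350, (A,hash)→3300 …(+2); best=850 via (A,nl_idx)
  {CD}: card=1250; try (D,hash)→700, (C,hash)→700, (D,merge)→750, (C,merge)→750, (D,nl_idx)→1600, (D,nl)→2550 …(+1); best=700 via (D,hash)
  {AC}: card=1000; try (C,hash)→1000, (A,nl_idx)→1450, (A,merge)→2200, (C,merge)→2350, (A,hash)→3300, (A,nl)→10050 …(+1); best=1000 via (C,hash)
  {ABD}: card=480; try (A,hash)→5900, (B,hash)→6650, (D,hash)→6800, (B,merge)→7850, (A,nl_idx)→13680, (D,nl_idx)→18680 …(+5); best=5900 via (A,hash)
  {BCD}: card=1250; try (D,hash)→2300, (C,hash)→3300, (D,nl_idx)→5450, (D,merge)→6550, (B,hash)→7350, (B,merge)→18700 …(+4); best=2300 via (D,hash)
  {ABC}: card=400; try (A,hash)→4900, (A,nl_idx)→5600, (C,hash)→6800, (B,hash)→7400, (A,merge)→8000, (B,merge)→15000 …(+4); best=4900 via (A,hash)
  {ACD}: card=1000; try (C,hash)→1850, (D,hash)→2600, (A,hash)→5150, (C,merge)→5200, (D,nl_idx)→8000, (A,nl_idx)→11700 …(+5); best=1850 via (C,hash)
  {ABCD}: card=40; try (D,hash)→5900, (A,hash)→6750, (C,hash)→6980, (D,nl_idx)→7340, (B,hash)→8250, (D,merge)→9250 …(+8); best=5900 via (D,hash)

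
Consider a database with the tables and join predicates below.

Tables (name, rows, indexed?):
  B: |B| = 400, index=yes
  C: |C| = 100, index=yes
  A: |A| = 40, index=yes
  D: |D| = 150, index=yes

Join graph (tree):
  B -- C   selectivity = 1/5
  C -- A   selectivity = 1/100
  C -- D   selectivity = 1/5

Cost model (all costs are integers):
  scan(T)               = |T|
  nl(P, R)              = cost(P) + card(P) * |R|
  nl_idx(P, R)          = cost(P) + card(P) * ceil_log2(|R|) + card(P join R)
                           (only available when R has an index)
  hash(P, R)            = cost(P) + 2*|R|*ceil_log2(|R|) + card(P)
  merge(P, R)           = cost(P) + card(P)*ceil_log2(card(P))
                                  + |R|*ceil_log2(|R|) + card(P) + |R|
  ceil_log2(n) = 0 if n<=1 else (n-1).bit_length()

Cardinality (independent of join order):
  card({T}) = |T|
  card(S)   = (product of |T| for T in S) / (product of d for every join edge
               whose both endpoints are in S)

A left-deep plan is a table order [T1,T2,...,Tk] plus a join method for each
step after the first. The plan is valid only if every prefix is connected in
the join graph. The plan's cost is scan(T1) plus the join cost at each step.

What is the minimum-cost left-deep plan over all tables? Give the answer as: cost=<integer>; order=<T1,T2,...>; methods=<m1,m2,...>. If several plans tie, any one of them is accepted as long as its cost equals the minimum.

Selinger DP (subsets sized 1..n):
  {B}: scan cost=400, card=400
  {C}: scan cost=100, card=100
  {A}: scan cost=40, card=40
  {D}: scan cost=150, card=150
  {BC}: card=8000; try (C,hash)→2200, (B,merge)→4900, (C,merge)→5200, (B,hash)→7400, (B,nl_idx)→9000, (C,nl_idx)→11200 …(+2); best=2200 via (C,hash)
  {AC}: card=40; try (C,nl_idx)→360, (A,hash)→680, (A,nl_idx)→740, (C,merge)→1120, (A,merge)→1180, (C,hash)→1480 …(+2); best=360 via (C,nl_idx)
  {CD}: card=3000; try (C,hash)→1700, (D,merge)→2250, (C,merge)→2300, (D,hash)→2600, (D,nl_idx)→3900, (C,nl_idx)→4200 …(+2); best=1700 via (C,hash)
  {ABC}: card=3200; try (B,nl_idx)→3920, (B,merge)→4640, (B,hash)→7600, (A,hash)→10680, (B,nl)→16360, (A,nl_idx)→53400 …(+2); best=3920 via (B,nl_idx)
  {BCD}: card=240000; try (B,hash)→11900, (D,hash)→12600, (B,merge)→44700, (D,merge)→115550, (B,nl_idx)→268700, (D,nl_idx)→306200 …(+2); best=11900 via (B,hash)
  {ACD}: card=1200; try (D,nl_idx)→1880, (D,merge)→1990, (D,hash)→2800, (A,hash)→5180, (D,nl)→6360, (A,nl_idx)→20900 …(+2); best=1880 via (D,nl_idx)
  {ABCD}: card=96000; try (D,hash)→9520, (B,hash)→10280, (B,merge)→20280, (D,merge)→46870, (B,nl_idx)→108680, (D,nl_idx)→125520 …(+6); best=9520 via (D,hash)

cost=9520; order=A,C,B,D; methods=nl_idx,nl_idx,hash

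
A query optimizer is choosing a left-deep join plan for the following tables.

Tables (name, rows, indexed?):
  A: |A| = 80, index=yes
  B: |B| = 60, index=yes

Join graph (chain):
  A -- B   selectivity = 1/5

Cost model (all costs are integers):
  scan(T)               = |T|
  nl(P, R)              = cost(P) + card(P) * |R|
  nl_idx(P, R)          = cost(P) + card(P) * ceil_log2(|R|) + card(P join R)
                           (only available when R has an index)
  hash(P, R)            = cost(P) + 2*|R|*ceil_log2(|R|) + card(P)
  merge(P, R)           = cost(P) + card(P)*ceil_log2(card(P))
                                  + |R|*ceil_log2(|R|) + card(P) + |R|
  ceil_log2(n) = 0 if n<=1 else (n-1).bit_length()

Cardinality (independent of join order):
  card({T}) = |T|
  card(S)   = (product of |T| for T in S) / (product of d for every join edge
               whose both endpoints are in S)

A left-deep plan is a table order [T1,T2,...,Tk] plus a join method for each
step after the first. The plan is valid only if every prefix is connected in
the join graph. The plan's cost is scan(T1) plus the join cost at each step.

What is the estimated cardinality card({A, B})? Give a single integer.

960

Tables in S: A(80), B(60)
Edges inside S: A-B(d=5)
numerator = 80 * 60 = 4800
denominator = 5 = 5
card(S) = 4800 / 5 = 960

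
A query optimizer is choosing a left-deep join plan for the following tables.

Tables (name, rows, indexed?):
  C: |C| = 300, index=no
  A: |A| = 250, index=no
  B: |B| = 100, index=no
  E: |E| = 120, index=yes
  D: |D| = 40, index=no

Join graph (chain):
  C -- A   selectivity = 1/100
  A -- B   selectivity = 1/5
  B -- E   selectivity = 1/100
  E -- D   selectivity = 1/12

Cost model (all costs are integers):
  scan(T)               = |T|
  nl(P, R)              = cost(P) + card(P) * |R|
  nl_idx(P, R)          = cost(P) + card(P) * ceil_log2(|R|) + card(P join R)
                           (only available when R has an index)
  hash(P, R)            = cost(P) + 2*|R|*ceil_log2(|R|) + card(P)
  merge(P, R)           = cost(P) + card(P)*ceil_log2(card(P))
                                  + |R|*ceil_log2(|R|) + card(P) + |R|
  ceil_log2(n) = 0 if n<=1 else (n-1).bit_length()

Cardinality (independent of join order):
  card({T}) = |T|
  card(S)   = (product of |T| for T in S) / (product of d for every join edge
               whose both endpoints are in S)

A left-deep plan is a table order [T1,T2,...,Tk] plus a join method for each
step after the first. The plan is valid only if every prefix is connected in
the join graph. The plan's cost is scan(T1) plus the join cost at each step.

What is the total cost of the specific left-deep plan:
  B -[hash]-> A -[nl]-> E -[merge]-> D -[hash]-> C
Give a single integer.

713880

step 1: scan B: cost=100, card=100
step 2: join A via hash
    card(P join A) = 100*250/(5) = 5000
    cost = 100 + 2*250*8 + 100 = 4200
step 3: join E via nl
    card(P join E) = 5000*120/(100) = 6000
    cost = 4200 + 5000*120 = 604200
step 4: join D via merge
    card(P join D) = 6000*40/(12) = 20000
    cost = 604200 + 6000*13 + 40*6 + 6000 + 40 = 688480
step 5: join C via hash
    card(P join C) = 20000*300/(100) = 60000
    cost = 688480 + 2*300*9 + 20000 = 713880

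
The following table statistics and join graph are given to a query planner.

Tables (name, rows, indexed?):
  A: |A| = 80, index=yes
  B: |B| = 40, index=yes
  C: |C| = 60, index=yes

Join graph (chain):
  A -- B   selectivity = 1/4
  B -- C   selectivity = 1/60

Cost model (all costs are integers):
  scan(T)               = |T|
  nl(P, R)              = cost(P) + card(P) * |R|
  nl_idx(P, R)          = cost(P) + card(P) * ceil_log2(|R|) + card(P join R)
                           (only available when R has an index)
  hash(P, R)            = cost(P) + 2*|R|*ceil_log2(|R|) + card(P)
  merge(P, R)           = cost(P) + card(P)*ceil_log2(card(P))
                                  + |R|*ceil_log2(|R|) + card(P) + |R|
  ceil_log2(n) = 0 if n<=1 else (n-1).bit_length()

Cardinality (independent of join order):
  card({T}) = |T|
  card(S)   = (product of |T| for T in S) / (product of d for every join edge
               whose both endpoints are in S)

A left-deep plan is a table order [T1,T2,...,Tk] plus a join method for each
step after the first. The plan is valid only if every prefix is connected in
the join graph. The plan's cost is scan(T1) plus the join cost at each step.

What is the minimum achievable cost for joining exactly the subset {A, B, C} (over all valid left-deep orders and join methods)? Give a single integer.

1240

Selinger DP over subsets of {A,B,C}:
  {A}: scan cost=80, card=80
  {B}: scan cost=40, card=40
  {C}: scan cost=60, card=60
  {AB}: card=800; try (B,hash)→640, (A,merge)→960, (B,merge)→1000, (A,nl_idx)→1120, (A,hash)→1200, (B,nl_idx)→1360 …(+2); best=640 via (B,hash)
  {BC}: card=40; try (C,nl_idx)→320, (B,nl_idx)→460, (B,hash)→600, (C,merge)→740, (B,merge)→760, (C,hash)→800 …(+2); best=320 via (C,nl_idx)
  {ABC}: card=800; try (A,merge)→1240, (A,nl_idx)→1400, (A,hash)→1480, (C,hash)→2160, (A,nl)→3520, (C,nl_idx)→6240 …(+2); best=1240 via (A,merge)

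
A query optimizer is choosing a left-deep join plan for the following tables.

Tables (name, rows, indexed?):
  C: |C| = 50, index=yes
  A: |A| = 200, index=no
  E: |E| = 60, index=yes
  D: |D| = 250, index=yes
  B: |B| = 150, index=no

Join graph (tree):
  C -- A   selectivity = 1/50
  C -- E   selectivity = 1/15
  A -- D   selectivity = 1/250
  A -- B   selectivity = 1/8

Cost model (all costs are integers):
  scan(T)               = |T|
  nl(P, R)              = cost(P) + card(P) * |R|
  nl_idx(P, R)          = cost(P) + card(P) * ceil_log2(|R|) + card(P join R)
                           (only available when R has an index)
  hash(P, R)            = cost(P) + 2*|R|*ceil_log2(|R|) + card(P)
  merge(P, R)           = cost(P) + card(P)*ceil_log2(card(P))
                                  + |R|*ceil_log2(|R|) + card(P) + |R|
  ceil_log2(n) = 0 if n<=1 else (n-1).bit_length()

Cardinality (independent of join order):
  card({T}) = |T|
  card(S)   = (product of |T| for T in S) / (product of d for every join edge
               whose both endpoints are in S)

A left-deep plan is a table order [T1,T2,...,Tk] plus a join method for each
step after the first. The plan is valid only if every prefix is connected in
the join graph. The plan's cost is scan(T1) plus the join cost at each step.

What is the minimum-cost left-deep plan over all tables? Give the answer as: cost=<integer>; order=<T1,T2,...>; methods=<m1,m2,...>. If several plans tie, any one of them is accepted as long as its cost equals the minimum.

Selinger DP (subsets sized 1..n):
  {C}: scan cost=50, card=50
  {A}: scan cost=200, card=200
  {E}: scan cost=60, card=60
  {D}: scan cost=250, card=250
  {B}: scan cost=150, card=150
  {AC}: card=200; try (C,hash)→1000, (C,nl_idx)→1600, (A,merge)→2200, (C,merge)→2350, (A,hash)→3300, (A,nl)→10050 …(+1); best=1000 via (C,hash)
  {CE}: card=200; try (E,nl_idx)→550, (C,nl_idx)→620, (C,hash)→720, (E,hash)→820, (E,merge)→820, (C,merge)→830 …(+2); best=550 via (E,nl_idx)
  {AD}: card=200; try (D,nl_idx)→2000, (A,hash)→3700, (D,merge)→4250, (A,merge)→4300, (D,hash)→4400, (D,nl)→50200 …(+1); best=2000 via (D,nl_idx)
  {AB}: card=3750; try (B,hash)→2800, (A,merge)→3300, (B,merge)→3350, (A,hash)→3500, (A,nl)→30150, (B,nl)→30200; best=2800 via (B,hash)
  {ACE}: card=800; try (E,hash)→1920, (E,nl_idx)→3000, (E,merge)→3220, (A,hash)→3950, (A,merge)→4150, (E,nl)→13000 …(+1); best=1920 via (E,hash)
  {ACD}: card=200; try (D,nl_idx)→2800, (C,hash)→2800, (C,nl_idx)→3400, (C,merge)→4150, (D,merge)→5050, (D,hash)→5200 …(+2); best=2800 via (D,nl_idx)
  {ABC}: card=3750; try (B,hash)→3600, (B,merge)→4150, (C,hash)→7150, (C,nl_idx)→29050, (B,nl)→31000, (C,merge)→51900 …(+1); best=3600 via (B,hash)
  {ABD}: card=3750; try (B,hash)→4600, (B,merge)→5150, (D,hash)→10550, (B,nl)→32000, (D,nl_idx)→36550, (D,merge)→53800 …(+1); best=4600 via (B,hash)
  {ACDE}: card=800; try (E,hash)→3720, (E,nl_idx)→4800, (E,merge)→5020, (D,hash)→6720, (D,nl_idx)→9120, (D,merge)→12970 …(+2); best=3720 via (E,hash)
  {ABCE}: card=15000; try (B,hash)→5120, (E,hash)→8070, (B,merge)→12070, (E,nl_idx)→41100, (E,merge)→52770, (B,nl)→121920 …(+1); best=5120 via (B,hash)
  {ABCD}: card=3750; try (B,hash)→5400, (B,merge)→5950, (C,hash)→8950, (D,hash)→11350, (C,nl_idx)→30850, (B,nl)→32800 …(+5); best=5400 via (B,hash)
  {ABCDE}: card=15000; try (B,hash)→6920, (E,hash)→9870, (B,merge)→13870, (D,hash)→24120, (E,nl_idx)→42900, (E,merge)→54570 …(+5); best=6920 via (B,hash)

cost=6920; order=A,C,D,E,B; methods=hash,nl_idx,hash,hash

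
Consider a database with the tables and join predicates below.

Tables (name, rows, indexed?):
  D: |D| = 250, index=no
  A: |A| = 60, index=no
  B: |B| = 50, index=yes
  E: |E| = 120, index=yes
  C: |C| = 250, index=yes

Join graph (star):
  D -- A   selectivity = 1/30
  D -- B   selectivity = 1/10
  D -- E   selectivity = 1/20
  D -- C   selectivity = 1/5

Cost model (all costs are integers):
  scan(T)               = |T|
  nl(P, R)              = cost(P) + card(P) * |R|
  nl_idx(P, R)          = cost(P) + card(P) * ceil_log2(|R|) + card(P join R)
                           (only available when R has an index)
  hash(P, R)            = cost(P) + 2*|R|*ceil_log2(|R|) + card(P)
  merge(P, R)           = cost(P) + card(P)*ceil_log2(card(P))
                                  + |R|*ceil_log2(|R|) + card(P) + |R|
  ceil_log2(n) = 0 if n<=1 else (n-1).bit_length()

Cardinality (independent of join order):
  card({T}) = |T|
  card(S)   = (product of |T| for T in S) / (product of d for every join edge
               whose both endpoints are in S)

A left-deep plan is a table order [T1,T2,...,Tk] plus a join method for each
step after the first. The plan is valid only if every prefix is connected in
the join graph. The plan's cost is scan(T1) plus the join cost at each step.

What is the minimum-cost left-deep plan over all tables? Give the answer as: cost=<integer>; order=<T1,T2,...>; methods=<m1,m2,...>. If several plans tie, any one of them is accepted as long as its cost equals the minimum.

cost=25500; order=D,A,B,E,C; methods=hash,hash,hash,hash

Selinger DP (subsets sized 1..n):
  {D}: scan cost=250, card=250
  {A}: scan cost=60, card=60
  {B}: scan cost=50, card=50
  {E}: scan cost=120, card=120
  {C}: scan cost=250, card=250
  {AD}: card=500; try (A,hash)→1220, (D,merge)→2730, (A,merge)→2920, (D,hash)→4120, (D,nl)→15060, (A,nl)→15250; best=1220 via (A,hash)
  {BD}: card=1250; try (B,hash)→1100, (D,merge)→2650, (B,merge)→2850, (B,nl_idx)→3000, (D,hash)→4100, (D,nl)→12550 …(+1); best=1100 via (B,hash)
  {DE}: card=1500; try (E,hash)→2180, (D,merge)→3330, (E,merge)→3460, (E,nl_idx)→3500, (D,hash)→4240, (D,nl)→30120 …(+1); best=2180 via (E,hash)
  {CD}: card=12500; try (D,hash)→4500, (C,hash)→4500, (D,merge)→4750, (C,merge)→4750, (C,nl_idx)→14750, (D,nl)→62750 …(+1); best=4500 via (D,hash)
  {ABD}: card=2500; try (B,hash)→2320, (A,hash)→3070, (B,merge)→6570, (B,nl_idx)→6720, (A,merge)→16520, (B,nl)→26220 …(+1); best=2320 via (B,hash)
  {ADE}: card=3000; try (E,hash)→3400, (A,hash)→4400, (E,merge)→7180, (E,nl_idx)→7720, (A,merge)→20600, (E,nl)→61220 …(+1); best=3400 via (E,hash)
  {ACD}: card=25000; try (C,hash)→5720, (C,merge)→8470, (A,hash)→17720, (C,nl_idx)→30220, (C,nl)→126220, (A,merge)→192420 …(+1); best=5720 via (C,hash)
  {BDE}: card=7500; try (E,hash)→4030, (B,hash)→4280, (E,merge)→17060, (E,nl_idx)→17350, (B,nl_idx)→18680, (B,merge)→20530 …(+2); best=4030 via (E,hash)
  {BCD}: card=62500; try (C,hash)→6350, (B,hash)→17600, (C,merge)→18350, (C,nl_idx)→73600, (B,nl_idx)→142000, (B,merge)→192350 …(+2); best=6350 via (C,hash)
  {CDE}: card=75000; try (C,hash)→7680, (E,hash)→18680, (C,merge)→22430, (C,nl_idx)→89180, (E,nl_idx)→167000, (E,merge)→192960 …(+2); best=7680 via (C,hash)
  {ABDE}: card=15000; try (E,hash)→6500, (B,hash)→7000, (A,hash)→12250, (E,nl_idx)→34820, (E,merge)→35780, (B,nl_idx)→36400 …(+5); best=6500 via (E,hash)
  {ABCD}: card=125000; try (C,hash)→8820, (B,hash)→31320, (C,merge)→37070, (A,hash)→69570, (C,nl_idx)→147320, (B,nl_idx)→280720 …(+5); best=8820 via (C,hash)
  {ACDE}: card=150000; try (C,hash)→10400, (E,hash)→32400, (C,merge)→44650, (A,hash)→83400, (C,nl_idx)→177400, (E,nl_idx)→330720 …(+5); best=10400 via (C,hash)
  {BCDE}: card=375000; try (C,hash)→15530, (E,hash)→70530, (B,hash)→83280, (C,merge)→111280, (C,nl_idx)→439030, (E,nl_idx)→818850 …(+6); best=15530 via (C,hash)
  {ABCDE}: card=750000; try (C,hash)→25500, (E,hash)→135500, (B,hash)→161000, (C,merge)→233750, (A,hash)→391250, (C,nl_idx)→876500 …(+9); best=25500 via (C,hash)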